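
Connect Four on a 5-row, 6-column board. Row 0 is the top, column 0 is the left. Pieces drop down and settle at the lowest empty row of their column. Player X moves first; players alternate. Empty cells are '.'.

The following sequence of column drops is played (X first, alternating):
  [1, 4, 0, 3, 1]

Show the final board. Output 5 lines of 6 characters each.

Answer: ......
......
......
.X....
XX.OO.

Derivation:
Move 1: X drops in col 1, lands at row 4
Move 2: O drops in col 4, lands at row 4
Move 3: X drops in col 0, lands at row 4
Move 4: O drops in col 3, lands at row 4
Move 5: X drops in col 1, lands at row 3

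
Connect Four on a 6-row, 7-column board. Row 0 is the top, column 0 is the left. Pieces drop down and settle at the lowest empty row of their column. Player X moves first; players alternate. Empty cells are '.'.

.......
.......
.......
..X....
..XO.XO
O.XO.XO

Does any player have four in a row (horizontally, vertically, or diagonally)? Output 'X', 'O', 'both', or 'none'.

none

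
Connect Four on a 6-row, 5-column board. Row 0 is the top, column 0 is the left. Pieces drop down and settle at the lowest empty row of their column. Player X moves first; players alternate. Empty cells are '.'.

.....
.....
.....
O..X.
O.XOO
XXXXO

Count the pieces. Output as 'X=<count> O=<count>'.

X=6 O=5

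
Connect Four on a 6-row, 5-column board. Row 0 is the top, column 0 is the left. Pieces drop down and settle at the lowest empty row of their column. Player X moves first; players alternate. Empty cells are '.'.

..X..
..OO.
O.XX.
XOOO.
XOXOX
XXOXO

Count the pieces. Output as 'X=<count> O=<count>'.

X=10 O=10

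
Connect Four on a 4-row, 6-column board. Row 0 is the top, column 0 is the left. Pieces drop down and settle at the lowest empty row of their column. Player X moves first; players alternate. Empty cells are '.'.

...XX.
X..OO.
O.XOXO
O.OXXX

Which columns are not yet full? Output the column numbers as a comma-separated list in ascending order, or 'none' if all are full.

col 0: top cell = '.' → open
col 1: top cell = '.' → open
col 2: top cell = '.' → open
col 3: top cell = 'X' → FULL
col 4: top cell = 'X' → FULL
col 5: top cell = '.' → open

Answer: 0,1,2,5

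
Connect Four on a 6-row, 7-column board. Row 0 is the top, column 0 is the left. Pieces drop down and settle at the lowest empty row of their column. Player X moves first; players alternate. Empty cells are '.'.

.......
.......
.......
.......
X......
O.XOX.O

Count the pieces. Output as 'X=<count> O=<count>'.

X=3 O=3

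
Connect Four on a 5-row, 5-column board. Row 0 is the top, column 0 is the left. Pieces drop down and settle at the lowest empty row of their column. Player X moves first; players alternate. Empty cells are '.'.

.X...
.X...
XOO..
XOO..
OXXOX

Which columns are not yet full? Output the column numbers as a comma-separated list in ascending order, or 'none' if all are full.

col 0: top cell = '.' → open
col 1: top cell = 'X' → FULL
col 2: top cell = '.' → open
col 3: top cell = '.' → open
col 4: top cell = '.' → open

Answer: 0,2,3,4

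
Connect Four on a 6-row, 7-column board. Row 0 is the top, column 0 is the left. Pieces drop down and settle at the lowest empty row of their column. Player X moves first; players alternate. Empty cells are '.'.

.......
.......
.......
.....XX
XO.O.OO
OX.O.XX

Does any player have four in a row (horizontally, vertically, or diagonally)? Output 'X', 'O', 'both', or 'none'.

none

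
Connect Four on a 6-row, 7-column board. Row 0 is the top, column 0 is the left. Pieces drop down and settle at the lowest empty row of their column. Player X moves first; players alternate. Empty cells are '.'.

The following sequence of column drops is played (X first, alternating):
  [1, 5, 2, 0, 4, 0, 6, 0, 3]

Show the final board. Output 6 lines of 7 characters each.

Move 1: X drops in col 1, lands at row 5
Move 2: O drops in col 5, lands at row 5
Move 3: X drops in col 2, lands at row 5
Move 4: O drops in col 0, lands at row 5
Move 5: X drops in col 4, lands at row 5
Move 6: O drops in col 0, lands at row 4
Move 7: X drops in col 6, lands at row 5
Move 8: O drops in col 0, lands at row 3
Move 9: X drops in col 3, lands at row 5

Answer: .......
.......
.......
O......
O......
OXXXXOX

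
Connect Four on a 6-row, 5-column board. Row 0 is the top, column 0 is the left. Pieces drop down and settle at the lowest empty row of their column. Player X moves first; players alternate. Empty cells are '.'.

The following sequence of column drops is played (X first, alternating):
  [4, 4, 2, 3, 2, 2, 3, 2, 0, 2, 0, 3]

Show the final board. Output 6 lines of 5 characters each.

Move 1: X drops in col 4, lands at row 5
Move 2: O drops in col 4, lands at row 4
Move 3: X drops in col 2, lands at row 5
Move 4: O drops in col 3, lands at row 5
Move 5: X drops in col 2, lands at row 4
Move 6: O drops in col 2, lands at row 3
Move 7: X drops in col 3, lands at row 4
Move 8: O drops in col 2, lands at row 2
Move 9: X drops in col 0, lands at row 5
Move 10: O drops in col 2, lands at row 1
Move 11: X drops in col 0, lands at row 4
Move 12: O drops in col 3, lands at row 3

Answer: .....
..O..
..O..
..OO.
X.XXO
X.XOX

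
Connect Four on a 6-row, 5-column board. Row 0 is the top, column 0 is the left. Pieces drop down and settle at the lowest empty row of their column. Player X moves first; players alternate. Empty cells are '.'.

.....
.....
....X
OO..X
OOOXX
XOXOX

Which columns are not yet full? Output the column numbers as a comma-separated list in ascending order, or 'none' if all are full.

col 0: top cell = '.' → open
col 1: top cell = '.' → open
col 2: top cell = '.' → open
col 3: top cell = '.' → open
col 4: top cell = '.' → open

Answer: 0,1,2,3,4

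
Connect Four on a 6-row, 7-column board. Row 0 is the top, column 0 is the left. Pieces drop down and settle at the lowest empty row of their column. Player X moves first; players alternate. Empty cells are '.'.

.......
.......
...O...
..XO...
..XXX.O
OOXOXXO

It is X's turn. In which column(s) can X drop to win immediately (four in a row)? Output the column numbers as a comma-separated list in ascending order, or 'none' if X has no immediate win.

Answer: 1,2,5

Derivation:
col 0: drop X → no win
col 1: drop X → WIN!
col 2: drop X → WIN!
col 3: drop X → no win
col 4: drop X → no win
col 5: drop X → WIN!
col 6: drop X → no win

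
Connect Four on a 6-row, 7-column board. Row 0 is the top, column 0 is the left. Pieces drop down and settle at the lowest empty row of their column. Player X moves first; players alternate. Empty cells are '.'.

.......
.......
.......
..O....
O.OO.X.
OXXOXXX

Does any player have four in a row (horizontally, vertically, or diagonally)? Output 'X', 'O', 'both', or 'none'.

none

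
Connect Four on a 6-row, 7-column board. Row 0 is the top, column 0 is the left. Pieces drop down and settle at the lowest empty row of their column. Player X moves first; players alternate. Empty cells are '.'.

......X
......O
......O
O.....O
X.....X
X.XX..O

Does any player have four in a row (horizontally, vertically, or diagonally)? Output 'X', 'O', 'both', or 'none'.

none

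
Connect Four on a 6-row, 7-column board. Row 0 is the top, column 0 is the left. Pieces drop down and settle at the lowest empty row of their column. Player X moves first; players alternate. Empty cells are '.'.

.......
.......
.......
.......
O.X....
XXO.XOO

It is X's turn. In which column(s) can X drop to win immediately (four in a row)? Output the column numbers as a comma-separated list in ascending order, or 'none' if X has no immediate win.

Answer: none

Derivation:
col 0: drop X → no win
col 1: drop X → no win
col 2: drop X → no win
col 3: drop X → no win
col 4: drop X → no win
col 5: drop X → no win
col 6: drop X → no win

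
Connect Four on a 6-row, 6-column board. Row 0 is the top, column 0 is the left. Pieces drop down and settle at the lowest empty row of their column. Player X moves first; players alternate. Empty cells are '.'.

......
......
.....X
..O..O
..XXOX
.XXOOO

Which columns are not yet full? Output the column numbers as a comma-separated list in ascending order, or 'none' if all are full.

col 0: top cell = '.' → open
col 1: top cell = '.' → open
col 2: top cell = '.' → open
col 3: top cell = '.' → open
col 4: top cell = '.' → open
col 5: top cell = '.' → open

Answer: 0,1,2,3,4,5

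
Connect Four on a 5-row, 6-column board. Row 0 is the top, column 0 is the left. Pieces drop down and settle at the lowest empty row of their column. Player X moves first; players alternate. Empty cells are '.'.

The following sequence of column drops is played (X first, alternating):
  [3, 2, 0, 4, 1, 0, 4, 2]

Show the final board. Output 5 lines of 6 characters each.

Move 1: X drops in col 3, lands at row 4
Move 2: O drops in col 2, lands at row 4
Move 3: X drops in col 0, lands at row 4
Move 4: O drops in col 4, lands at row 4
Move 5: X drops in col 1, lands at row 4
Move 6: O drops in col 0, lands at row 3
Move 7: X drops in col 4, lands at row 3
Move 8: O drops in col 2, lands at row 3

Answer: ......
......
......
O.O.X.
XXOXO.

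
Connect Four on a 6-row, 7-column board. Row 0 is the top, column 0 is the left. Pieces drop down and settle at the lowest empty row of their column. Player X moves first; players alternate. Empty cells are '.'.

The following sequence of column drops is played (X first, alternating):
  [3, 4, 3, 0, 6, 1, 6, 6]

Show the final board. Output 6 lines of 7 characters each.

Answer: .......
.......
.......
......O
...X..X
OO.XO.X

Derivation:
Move 1: X drops in col 3, lands at row 5
Move 2: O drops in col 4, lands at row 5
Move 3: X drops in col 3, lands at row 4
Move 4: O drops in col 0, lands at row 5
Move 5: X drops in col 6, lands at row 5
Move 6: O drops in col 1, lands at row 5
Move 7: X drops in col 6, lands at row 4
Move 8: O drops in col 6, lands at row 3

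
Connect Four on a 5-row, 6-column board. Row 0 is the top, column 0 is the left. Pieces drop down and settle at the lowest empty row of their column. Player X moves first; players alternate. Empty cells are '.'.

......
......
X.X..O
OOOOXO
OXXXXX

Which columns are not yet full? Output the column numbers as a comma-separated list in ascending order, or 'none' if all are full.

col 0: top cell = '.' → open
col 1: top cell = '.' → open
col 2: top cell = '.' → open
col 3: top cell = '.' → open
col 4: top cell = '.' → open
col 5: top cell = '.' → open

Answer: 0,1,2,3,4,5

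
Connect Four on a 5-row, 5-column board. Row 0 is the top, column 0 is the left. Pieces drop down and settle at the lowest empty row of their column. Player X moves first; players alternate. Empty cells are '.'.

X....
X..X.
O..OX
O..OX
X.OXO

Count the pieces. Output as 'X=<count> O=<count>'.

X=7 O=6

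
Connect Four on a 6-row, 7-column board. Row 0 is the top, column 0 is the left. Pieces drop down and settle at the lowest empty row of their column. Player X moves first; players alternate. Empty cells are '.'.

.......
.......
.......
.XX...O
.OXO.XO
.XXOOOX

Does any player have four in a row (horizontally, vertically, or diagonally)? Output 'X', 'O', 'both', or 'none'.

none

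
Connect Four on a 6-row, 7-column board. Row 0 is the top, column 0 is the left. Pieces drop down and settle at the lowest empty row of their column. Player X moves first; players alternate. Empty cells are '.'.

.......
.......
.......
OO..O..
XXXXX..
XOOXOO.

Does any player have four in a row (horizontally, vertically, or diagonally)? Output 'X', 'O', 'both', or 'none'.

X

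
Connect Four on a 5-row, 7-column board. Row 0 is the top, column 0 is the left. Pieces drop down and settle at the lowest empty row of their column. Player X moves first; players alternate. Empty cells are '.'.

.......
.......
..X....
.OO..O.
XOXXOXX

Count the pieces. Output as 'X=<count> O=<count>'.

X=6 O=5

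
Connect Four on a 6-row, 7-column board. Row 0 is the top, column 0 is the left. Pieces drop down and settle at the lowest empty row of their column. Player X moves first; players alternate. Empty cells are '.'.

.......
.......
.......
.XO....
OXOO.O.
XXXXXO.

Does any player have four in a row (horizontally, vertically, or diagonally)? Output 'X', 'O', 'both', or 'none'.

X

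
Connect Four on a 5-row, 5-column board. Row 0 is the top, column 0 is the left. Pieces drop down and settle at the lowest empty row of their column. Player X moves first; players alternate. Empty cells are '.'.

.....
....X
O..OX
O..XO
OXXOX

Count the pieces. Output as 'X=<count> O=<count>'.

X=6 O=6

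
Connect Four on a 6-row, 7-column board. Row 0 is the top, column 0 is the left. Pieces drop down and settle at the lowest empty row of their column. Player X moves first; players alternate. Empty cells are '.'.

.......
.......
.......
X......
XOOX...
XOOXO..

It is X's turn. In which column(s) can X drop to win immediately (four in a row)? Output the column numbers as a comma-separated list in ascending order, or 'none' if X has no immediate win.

Answer: 0

Derivation:
col 0: drop X → WIN!
col 1: drop X → no win
col 2: drop X → no win
col 3: drop X → no win
col 4: drop X → no win
col 5: drop X → no win
col 6: drop X → no win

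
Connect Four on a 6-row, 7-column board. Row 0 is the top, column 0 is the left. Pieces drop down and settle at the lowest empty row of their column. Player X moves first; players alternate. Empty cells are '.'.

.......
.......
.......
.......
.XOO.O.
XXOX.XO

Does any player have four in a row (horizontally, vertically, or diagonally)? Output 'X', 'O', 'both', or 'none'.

none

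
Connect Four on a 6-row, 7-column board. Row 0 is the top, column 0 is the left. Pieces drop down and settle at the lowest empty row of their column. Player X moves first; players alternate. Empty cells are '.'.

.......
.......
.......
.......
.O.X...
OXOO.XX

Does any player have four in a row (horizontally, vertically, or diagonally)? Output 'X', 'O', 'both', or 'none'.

none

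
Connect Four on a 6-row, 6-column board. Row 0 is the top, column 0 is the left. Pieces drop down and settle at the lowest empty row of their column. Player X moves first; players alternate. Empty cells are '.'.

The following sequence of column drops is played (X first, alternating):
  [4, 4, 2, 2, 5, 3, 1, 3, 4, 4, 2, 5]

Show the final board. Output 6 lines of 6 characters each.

Move 1: X drops in col 4, lands at row 5
Move 2: O drops in col 4, lands at row 4
Move 3: X drops in col 2, lands at row 5
Move 4: O drops in col 2, lands at row 4
Move 5: X drops in col 5, lands at row 5
Move 6: O drops in col 3, lands at row 5
Move 7: X drops in col 1, lands at row 5
Move 8: O drops in col 3, lands at row 4
Move 9: X drops in col 4, lands at row 3
Move 10: O drops in col 4, lands at row 2
Move 11: X drops in col 2, lands at row 3
Move 12: O drops in col 5, lands at row 4

Answer: ......
......
....O.
..X.X.
..OOOO
.XXOXX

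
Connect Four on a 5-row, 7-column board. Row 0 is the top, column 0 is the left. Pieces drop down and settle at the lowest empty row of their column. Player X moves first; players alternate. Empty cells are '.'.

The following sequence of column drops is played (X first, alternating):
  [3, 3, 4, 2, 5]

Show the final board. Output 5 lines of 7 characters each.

Answer: .......
.......
.......
...O...
..OXXX.

Derivation:
Move 1: X drops in col 3, lands at row 4
Move 2: O drops in col 3, lands at row 3
Move 3: X drops in col 4, lands at row 4
Move 4: O drops in col 2, lands at row 4
Move 5: X drops in col 5, lands at row 4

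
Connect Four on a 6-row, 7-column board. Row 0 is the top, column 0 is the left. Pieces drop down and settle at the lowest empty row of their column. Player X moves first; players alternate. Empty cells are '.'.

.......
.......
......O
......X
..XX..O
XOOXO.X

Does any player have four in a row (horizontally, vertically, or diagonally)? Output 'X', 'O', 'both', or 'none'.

none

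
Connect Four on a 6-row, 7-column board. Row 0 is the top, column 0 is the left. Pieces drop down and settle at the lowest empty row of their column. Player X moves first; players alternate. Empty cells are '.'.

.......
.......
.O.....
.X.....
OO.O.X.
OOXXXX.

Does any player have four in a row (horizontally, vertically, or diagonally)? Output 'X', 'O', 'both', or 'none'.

X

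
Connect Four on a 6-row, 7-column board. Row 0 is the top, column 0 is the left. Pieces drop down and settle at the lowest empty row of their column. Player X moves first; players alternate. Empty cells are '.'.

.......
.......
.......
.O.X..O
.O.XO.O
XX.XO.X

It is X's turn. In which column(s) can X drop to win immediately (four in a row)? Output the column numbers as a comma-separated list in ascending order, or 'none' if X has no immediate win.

Answer: 2,3

Derivation:
col 0: drop X → no win
col 1: drop X → no win
col 2: drop X → WIN!
col 3: drop X → WIN!
col 4: drop X → no win
col 5: drop X → no win
col 6: drop X → no win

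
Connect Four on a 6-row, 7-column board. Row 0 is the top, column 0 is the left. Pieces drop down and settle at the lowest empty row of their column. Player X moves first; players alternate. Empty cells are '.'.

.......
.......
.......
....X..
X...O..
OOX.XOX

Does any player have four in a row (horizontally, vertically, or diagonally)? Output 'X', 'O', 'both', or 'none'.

none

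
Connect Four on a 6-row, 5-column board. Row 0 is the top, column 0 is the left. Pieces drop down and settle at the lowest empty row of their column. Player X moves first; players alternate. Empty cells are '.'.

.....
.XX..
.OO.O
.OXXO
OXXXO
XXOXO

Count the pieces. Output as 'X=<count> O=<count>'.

X=10 O=9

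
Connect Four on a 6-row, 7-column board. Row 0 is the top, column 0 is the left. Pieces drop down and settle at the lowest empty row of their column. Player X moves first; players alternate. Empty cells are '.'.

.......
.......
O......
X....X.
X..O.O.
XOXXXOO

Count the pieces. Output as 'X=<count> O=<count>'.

X=7 O=6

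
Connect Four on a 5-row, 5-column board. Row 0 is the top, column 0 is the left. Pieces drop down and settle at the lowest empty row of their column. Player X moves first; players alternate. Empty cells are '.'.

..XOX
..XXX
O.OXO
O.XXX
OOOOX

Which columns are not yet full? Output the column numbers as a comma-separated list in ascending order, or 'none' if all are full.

col 0: top cell = '.' → open
col 1: top cell = '.' → open
col 2: top cell = 'X' → FULL
col 3: top cell = 'O' → FULL
col 4: top cell = 'X' → FULL

Answer: 0,1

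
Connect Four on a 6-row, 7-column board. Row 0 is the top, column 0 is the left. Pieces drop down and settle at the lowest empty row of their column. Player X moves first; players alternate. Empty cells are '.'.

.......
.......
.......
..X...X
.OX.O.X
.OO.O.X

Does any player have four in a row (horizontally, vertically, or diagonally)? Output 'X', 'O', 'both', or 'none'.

none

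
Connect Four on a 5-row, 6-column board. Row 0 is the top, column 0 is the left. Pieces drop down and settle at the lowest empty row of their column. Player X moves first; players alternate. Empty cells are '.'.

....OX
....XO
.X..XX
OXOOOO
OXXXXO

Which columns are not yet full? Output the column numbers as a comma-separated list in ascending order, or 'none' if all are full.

col 0: top cell = '.' → open
col 1: top cell = '.' → open
col 2: top cell = '.' → open
col 3: top cell = '.' → open
col 4: top cell = 'O' → FULL
col 5: top cell = 'X' → FULL

Answer: 0,1,2,3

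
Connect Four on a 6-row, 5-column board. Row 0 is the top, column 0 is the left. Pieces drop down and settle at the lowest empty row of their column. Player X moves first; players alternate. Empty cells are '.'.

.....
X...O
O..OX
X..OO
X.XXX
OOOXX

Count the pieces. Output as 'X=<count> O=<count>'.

X=9 O=8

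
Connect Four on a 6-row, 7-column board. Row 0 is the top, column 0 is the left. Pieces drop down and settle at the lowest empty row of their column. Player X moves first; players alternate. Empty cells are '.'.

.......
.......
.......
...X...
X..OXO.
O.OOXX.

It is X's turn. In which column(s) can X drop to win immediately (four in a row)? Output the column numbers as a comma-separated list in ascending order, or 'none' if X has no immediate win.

Answer: none

Derivation:
col 0: drop X → no win
col 1: drop X → no win
col 2: drop X → no win
col 3: drop X → no win
col 4: drop X → no win
col 5: drop X → no win
col 6: drop X → no win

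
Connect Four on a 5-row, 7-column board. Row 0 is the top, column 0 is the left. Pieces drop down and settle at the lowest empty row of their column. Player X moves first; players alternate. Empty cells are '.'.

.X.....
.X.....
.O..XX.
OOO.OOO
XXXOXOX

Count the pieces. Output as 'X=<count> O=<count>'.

X=9 O=9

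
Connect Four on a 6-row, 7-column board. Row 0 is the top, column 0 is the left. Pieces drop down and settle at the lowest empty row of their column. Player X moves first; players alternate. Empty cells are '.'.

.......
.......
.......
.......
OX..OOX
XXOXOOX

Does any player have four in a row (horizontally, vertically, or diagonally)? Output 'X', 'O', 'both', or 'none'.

none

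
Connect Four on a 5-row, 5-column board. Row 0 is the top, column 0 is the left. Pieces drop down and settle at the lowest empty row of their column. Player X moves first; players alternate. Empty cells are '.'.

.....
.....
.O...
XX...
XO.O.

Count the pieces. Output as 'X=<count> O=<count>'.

X=3 O=3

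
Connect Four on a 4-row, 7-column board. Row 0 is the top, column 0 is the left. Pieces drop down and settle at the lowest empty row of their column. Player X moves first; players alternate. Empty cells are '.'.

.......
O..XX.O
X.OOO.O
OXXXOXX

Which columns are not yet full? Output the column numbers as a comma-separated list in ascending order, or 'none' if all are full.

Answer: 0,1,2,3,4,5,6

Derivation:
col 0: top cell = '.' → open
col 1: top cell = '.' → open
col 2: top cell = '.' → open
col 3: top cell = '.' → open
col 4: top cell = '.' → open
col 5: top cell = '.' → open
col 6: top cell = '.' → open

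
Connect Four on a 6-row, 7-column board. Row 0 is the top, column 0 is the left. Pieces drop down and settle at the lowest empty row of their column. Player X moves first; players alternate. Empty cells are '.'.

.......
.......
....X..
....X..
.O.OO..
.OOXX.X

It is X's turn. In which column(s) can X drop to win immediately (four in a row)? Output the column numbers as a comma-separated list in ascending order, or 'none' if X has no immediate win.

col 0: drop X → no win
col 1: drop X → no win
col 2: drop X → no win
col 3: drop X → no win
col 4: drop X → no win
col 5: drop X → WIN!
col 6: drop X → no win

Answer: 5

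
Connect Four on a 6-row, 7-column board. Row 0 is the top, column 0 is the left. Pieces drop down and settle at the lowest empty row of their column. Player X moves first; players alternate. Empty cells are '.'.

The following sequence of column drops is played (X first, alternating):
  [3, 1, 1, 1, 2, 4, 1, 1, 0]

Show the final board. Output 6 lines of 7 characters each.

Answer: .......
.O.....
.X.....
.O.....
.X.....
XOXXO..

Derivation:
Move 1: X drops in col 3, lands at row 5
Move 2: O drops in col 1, lands at row 5
Move 3: X drops in col 1, lands at row 4
Move 4: O drops in col 1, lands at row 3
Move 5: X drops in col 2, lands at row 5
Move 6: O drops in col 4, lands at row 5
Move 7: X drops in col 1, lands at row 2
Move 8: O drops in col 1, lands at row 1
Move 9: X drops in col 0, lands at row 5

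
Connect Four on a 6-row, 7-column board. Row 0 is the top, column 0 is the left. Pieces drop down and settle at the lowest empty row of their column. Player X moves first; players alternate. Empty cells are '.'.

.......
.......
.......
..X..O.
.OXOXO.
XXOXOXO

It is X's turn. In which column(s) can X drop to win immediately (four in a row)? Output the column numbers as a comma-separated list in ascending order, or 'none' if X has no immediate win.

col 0: drop X → no win
col 1: drop X → no win
col 2: drop X → no win
col 3: drop X → no win
col 4: drop X → no win
col 5: drop X → no win
col 6: drop X → no win

Answer: none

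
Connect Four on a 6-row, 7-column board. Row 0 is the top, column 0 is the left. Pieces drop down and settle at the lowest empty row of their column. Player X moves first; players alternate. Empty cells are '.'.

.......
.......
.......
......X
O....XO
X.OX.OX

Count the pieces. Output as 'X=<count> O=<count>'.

X=5 O=4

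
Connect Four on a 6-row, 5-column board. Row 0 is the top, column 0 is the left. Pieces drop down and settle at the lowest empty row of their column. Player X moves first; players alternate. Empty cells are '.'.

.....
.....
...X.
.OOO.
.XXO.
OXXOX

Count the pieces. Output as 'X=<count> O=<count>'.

X=6 O=6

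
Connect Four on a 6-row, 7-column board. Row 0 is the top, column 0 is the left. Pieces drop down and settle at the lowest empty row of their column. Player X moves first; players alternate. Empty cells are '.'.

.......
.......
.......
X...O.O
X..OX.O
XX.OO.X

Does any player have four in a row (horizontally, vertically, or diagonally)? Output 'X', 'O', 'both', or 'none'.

none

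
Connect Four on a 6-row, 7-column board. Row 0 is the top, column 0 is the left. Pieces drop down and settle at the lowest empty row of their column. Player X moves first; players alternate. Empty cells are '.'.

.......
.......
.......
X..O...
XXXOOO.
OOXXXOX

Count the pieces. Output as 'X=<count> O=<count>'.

X=8 O=7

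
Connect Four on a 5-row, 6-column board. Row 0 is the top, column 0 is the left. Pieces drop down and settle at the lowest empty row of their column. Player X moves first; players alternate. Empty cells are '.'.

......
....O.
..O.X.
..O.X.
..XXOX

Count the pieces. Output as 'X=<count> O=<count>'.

X=5 O=4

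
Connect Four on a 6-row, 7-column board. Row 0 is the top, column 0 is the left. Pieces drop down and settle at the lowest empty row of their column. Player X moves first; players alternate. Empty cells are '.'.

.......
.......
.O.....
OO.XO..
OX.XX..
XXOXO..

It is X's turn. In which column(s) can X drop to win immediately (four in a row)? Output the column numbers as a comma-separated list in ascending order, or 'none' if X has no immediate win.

col 0: drop X → no win
col 1: drop X → no win
col 2: drop X → WIN!
col 3: drop X → WIN!
col 4: drop X → no win
col 5: drop X → no win
col 6: drop X → no win

Answer: 2,3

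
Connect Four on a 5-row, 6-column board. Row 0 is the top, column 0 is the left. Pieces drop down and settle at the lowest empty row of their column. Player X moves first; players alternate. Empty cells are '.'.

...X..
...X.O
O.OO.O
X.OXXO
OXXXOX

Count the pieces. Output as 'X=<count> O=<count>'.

X=9 O=9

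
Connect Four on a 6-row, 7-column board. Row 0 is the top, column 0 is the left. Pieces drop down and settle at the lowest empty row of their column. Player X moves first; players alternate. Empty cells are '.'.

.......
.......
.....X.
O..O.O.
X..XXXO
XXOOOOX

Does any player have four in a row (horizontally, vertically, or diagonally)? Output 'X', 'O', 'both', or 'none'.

O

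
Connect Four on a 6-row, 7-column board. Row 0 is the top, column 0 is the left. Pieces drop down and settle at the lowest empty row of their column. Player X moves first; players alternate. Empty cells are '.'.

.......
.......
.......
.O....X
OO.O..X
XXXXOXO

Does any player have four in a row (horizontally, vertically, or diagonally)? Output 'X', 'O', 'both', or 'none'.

X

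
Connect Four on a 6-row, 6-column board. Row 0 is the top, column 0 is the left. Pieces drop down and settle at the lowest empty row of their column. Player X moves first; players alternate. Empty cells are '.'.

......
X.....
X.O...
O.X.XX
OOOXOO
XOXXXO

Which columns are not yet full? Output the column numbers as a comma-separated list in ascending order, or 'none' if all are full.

Answer: 0,1,2,3,4,5

Derivation:
col 0: top cell = '.' → open
col 1: top cell = '.' → open
col 2: top cell = '.' → open
col 3: top cell = '.' → open
col 4: top cell = '.' → open
col 5: top cell = '.' → open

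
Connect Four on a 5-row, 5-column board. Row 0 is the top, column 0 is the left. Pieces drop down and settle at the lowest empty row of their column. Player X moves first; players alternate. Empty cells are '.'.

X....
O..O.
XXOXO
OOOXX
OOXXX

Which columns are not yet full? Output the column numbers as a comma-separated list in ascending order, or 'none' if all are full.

Answer: 1,2,3,4

Derivation:
col 0: top cell = 'X' → FULL
col 1: top cell = '.' → open
col 2: top cell = '.' → open
col 3: top cell = '.' → open
col 4: top cell = '.' → open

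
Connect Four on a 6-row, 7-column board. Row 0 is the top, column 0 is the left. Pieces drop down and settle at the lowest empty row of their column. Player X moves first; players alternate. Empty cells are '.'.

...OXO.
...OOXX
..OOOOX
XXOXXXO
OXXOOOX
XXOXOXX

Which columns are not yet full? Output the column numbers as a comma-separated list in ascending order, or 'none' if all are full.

Answer: 0,1,2,6

Derivation:
col 0: top cell = '.' → open
col 1: top cell = '.' → open
col 2: top cell = '.' → open
col 3: top cell = 'O' → FULL
col 4: top cell = 'X' → FULL
col 5: top cell = 'O' → FULL
col 6: top cell = '.' → open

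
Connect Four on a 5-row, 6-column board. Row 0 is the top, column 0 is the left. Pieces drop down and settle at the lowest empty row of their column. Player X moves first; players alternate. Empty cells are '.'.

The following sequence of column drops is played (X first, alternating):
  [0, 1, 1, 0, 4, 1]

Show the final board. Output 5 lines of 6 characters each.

Answer: ......
......
.O....
OX....
XO..X.

Derivation:
Move 1: X drops in col 0, lands at row 4
Move 2: O drops in col 1, lands at row 4
Move 3: X drops in col 1, lands at row 3
Move 4: O drops in col 0, lands at row 3
Move 5: X drops in col 4, lands at row 4
Move 6: O drops in col 1, lands at row 2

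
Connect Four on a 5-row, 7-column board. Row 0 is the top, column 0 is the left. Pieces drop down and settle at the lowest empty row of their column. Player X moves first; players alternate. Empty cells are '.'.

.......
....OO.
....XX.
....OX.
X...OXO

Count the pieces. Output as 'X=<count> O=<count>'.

X=5 O=5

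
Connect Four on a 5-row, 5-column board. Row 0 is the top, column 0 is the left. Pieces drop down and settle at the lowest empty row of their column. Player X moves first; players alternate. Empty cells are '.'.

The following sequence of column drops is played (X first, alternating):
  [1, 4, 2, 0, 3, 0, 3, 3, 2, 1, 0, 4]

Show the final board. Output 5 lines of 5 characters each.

Answer: .....
.....
X..O.
OOXXO
OXXXO

Derivation:
Move 1: X drops in col 1, lands at row 4
Move 2: O drops in col 4, lands at row 4
Move 3: X drops in col 2, lands at row 4
Move 4: O drops in col 0, lands at row 4
Move 5: X drops in col 3, lands at row 4
Move 6: O drops in col 0, lands at row 3
Move 7: X drops in col 3, lands at row 3
Move 8: O drops in col 3, lands at row 2
Move 9: X drops in col 2, lands at row 3
Move 10: O drops in col 1, lands at row 3
Move 11: X drops in col 0, lands at row 2
Move 12: O drops in col 4, lands at row 3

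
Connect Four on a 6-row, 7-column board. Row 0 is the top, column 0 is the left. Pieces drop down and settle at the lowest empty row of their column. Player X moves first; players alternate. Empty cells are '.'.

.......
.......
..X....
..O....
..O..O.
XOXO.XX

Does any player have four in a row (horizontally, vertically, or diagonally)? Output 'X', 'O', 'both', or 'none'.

none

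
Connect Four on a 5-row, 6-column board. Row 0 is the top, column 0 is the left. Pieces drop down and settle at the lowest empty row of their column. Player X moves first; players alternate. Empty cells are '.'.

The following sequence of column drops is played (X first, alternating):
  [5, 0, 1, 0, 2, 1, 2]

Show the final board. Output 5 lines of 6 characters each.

Move 1: X drops in col 5, lands at row 4
Move 2: O drops in col 0, lands at row 4
Move 3: X drops in col 1, lands at row 4
Move 4: O drops in col 0, lands at row 3
Move 5: X drops in col 2, lands at row 4
Move 6: O drops in col 1, lands at row 3
Move 7: X drops in col 2, lands at row 3

Answer: ......
......
......
OOX...
OXX..X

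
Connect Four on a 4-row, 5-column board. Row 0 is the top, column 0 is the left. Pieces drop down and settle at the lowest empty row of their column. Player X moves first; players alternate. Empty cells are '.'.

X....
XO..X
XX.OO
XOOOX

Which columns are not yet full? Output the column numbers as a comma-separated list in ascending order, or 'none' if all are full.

Answer: 1,2,3,4

Derivation:
col 0: top cell = 'X' → FULL
col 1: top cell = '.' → open
col 2: top cell = '.' → open
col 3: top cell = '.' → open
col 4: top cell = '.' → open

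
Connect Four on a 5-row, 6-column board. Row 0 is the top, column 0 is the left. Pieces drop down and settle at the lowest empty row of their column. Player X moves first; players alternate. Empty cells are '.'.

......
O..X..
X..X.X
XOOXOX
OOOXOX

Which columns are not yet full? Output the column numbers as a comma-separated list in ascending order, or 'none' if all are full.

col 0: top cell = '.' → open
col 1: top cell = '.' → open
col 2: top cell = '.' → open
col 3: top cell = '.' → open
col 4: top cell = '.' → open
col 5: top cell = '.' → open

Answer: 0,1,2,3,4,5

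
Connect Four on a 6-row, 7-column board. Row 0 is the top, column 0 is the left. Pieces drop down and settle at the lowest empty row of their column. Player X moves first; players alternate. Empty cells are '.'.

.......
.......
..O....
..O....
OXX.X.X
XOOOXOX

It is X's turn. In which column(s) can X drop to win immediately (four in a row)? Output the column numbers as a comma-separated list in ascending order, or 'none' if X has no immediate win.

col 0: drop X → no win
col 1: drop X → no win
col 2: drop X → no win
col 3: drop X → WIN!
col 4: drop X → no win
col 5: drop X → no win
col 6: drop X → no win

Answer: 3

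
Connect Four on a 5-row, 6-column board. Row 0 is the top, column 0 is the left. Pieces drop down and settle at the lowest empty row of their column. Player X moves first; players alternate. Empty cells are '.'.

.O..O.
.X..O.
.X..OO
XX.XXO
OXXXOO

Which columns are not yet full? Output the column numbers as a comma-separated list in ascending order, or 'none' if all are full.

Answer: 0,2,3,5

Derivation:
col 0: top cell = '.' → open
col 1: top cell = 'O' → FULL
col 2: top cell = '.' → open
col 3: top cell = '.' → open
col 4: top cell = 'O' → FULL
col 5: top cell = '.' → open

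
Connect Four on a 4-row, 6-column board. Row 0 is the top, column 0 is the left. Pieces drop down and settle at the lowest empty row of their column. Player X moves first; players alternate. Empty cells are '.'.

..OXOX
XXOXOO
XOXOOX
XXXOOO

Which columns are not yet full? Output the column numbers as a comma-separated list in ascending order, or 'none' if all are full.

Answer: 0,1

Derivation:
col 0: top cell = '.' → open
col 1: top cell = '.' → open
col 2: top cell = 'O' → FULL
col 3: top cell = 'X' → FULL
col 4: top cell = 'O' → FULL
col 5: top cell = 'X' → FULL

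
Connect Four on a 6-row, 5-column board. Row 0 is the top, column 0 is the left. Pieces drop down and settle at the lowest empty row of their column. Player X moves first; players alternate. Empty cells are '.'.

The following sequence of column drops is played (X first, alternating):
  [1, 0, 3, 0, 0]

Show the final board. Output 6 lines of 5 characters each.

Answer: .....
.....
.....
X....
O....
OX.X.

Derivation:
Move 1: X drops in col 1, lands at row 5
Move 2: O drops in col 0, lands at row 5
Move 3: X drops in col 3, lands at row 5
Move 4: O drops in col 0, lands at row 4
Move 5: X drops in col 0, lands at row 3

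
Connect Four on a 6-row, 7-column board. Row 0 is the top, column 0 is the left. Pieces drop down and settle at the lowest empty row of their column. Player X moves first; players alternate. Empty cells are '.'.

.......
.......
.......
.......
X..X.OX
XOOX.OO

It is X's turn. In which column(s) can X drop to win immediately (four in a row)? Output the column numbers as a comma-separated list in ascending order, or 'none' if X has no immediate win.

col 0: drop X → no win
col 1: drop X → no win
col 2: drop X → no win
col 3: drop X → no win
col 4: drop X → no win
col 5: drop X → no win
col 6: drop X → no win

Answer: none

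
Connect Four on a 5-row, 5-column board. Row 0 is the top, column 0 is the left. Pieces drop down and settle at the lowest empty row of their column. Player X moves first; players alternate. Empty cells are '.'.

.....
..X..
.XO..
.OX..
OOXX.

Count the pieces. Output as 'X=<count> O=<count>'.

X=5 O=4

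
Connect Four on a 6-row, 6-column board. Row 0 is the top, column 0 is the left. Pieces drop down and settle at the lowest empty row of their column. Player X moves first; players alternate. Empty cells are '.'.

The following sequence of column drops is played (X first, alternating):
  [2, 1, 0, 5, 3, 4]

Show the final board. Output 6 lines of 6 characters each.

Answer: ......
......
......
......
......
XOXXOO

Derivation:
Move 1: X drops in col 2, lands at row 5
Move 2: O drops in col 1, lands at row 5
Move 3: X drops in col 0, lands at row 5
Move 4: O drops in col 5, lands at row 5
Move 5: X drops in col 3, lands at row 5
Move 6: O drops in col 4, lands at row 5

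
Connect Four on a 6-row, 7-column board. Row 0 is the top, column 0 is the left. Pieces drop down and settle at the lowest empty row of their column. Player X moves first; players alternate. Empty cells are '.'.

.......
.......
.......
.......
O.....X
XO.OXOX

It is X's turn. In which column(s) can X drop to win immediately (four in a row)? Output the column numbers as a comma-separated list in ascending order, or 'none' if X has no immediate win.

col 0: drop X → no win
col 1: drop X → no win
col 2: drop X → no win
col 3: drop X → no win
col 4: drop X → no win
col 5: drop X → no win
col 6: drop X → no win

Answer: none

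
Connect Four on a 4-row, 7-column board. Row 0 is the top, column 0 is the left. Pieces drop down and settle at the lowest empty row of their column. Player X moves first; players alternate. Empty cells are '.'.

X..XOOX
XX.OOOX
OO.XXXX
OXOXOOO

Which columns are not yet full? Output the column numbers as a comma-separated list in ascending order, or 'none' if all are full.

Answer: 1,2

Derivation:
col 0: top cell = 'X' → FULL
col 1: top cell = '.' → open
col 2: top cell = '.' → open
col 3: top cell = 'X' → FULL
col 4: top cell = 'O' → FULL
col 5: top cell = 'O' → FULL
col 6: top cell = 'X' → FULL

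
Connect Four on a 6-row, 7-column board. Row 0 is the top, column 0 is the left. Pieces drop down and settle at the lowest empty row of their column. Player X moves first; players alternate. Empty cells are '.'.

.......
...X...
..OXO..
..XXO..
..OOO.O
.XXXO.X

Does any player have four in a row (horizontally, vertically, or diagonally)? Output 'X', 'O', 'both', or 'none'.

O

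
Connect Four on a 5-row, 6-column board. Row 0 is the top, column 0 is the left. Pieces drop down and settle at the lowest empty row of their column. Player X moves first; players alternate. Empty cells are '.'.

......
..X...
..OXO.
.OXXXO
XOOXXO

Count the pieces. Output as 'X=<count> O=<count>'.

X=8 O=7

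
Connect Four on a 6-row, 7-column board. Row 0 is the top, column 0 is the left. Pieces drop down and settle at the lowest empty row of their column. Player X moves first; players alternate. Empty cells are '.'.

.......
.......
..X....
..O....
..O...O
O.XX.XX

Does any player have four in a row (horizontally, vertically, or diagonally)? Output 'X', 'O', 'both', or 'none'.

none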